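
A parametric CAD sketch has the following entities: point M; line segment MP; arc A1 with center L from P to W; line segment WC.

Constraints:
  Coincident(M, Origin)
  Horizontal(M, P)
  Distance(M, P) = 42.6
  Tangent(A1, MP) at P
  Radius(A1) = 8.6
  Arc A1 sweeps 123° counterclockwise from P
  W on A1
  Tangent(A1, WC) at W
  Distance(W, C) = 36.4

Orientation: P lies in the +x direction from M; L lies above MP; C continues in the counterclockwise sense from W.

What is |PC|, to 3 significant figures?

45.6

On A1, P sits at bearing -90° from L; a 123° counterclockwise sweep puts W at bearing 33°, so W = L + 8.6·(cos 33°, sin 33°) = (49.8, 13.3). The tangent condition forces LW to be normal to WC, so WC runs along (−sin 33°, cos 33°); with |WC| = 36.4, C = (30.0, 43.8). Then |PC| = |C − P| = 45.6.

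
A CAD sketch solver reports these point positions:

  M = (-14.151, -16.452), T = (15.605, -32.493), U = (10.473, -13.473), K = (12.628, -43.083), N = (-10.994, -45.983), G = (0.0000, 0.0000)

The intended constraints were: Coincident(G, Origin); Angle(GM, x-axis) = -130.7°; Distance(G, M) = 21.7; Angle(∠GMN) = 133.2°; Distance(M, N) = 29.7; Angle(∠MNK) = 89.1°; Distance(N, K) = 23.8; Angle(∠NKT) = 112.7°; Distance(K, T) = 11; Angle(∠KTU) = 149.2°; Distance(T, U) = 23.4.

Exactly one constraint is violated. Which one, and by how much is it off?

Distance(T, U) = 23.4 — off by 3.70.

G = (0.00, 0.00) ✓; GM at -130.7° ✓; |GM| = 21.70 ✓; ∠GMN = 133.2° ✓; |MN| = 29.70 ✓; ∠MNK = 89.10° ✓; |NK| = 23.80 ✓; ∠NKT = 112.7° ✓; |KT| = 11.00 ✓; ∠KTU = 149.2° ✓; |TU| = 19.70 ✗.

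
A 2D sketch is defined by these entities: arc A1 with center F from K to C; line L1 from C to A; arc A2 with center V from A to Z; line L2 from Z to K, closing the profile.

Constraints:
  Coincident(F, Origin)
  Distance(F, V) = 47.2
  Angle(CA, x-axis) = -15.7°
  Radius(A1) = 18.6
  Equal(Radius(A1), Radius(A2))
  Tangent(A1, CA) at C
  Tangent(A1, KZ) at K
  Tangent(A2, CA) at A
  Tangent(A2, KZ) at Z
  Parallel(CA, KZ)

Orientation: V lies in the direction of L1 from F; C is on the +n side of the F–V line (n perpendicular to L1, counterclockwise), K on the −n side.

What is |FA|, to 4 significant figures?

50.73

The slot axis is L1's direction at -15.7°, so u = (cos -15.7°, sin -15.7°) = (0.9627, -0.2706) and n = (−sin -15.7°, cos -15.7°) = (0.2706, 0.9627). F is at the origin and V lies 47.2 along u from F, so V = 47.2·u = (45.44, -12.77). Tangency of A1 to both parallel lines with radius 18.6 puts C and K at F ± 18.6·n: C = (5.033, 17.91), K = (-5.033, -17.91). Equal radii place A and Z the same way about V: A = V + 18.6·n = (50.47, 5.134), Z = V − 18.6·n = (40.41, -30.68). Then |FA| = |A − F| = 50.73.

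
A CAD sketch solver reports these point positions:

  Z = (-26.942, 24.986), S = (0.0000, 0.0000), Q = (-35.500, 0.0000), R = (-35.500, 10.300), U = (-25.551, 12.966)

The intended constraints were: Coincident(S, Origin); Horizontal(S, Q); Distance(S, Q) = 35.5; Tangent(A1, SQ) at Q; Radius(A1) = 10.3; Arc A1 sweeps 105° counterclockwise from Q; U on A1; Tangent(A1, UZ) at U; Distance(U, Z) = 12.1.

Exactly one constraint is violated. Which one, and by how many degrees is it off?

Tangent(A1, UZ) at U — off by 8.40°.

S = (0.00, 0.00) ✓; S.y = 0.00, Q.y = 0.00 ✓; |SQ| = 35.50 ✓; ∠(RQ, QS) = 90.00° ✓; |RQ| = 10.30 ✓; bearing(R→U) − bearing(R→Q) = 105.0° ✓; |RU| = 10.30 ✓; ∠(RU, UZ) = 98.40° ✗; |UZ| = 12.10 ✓.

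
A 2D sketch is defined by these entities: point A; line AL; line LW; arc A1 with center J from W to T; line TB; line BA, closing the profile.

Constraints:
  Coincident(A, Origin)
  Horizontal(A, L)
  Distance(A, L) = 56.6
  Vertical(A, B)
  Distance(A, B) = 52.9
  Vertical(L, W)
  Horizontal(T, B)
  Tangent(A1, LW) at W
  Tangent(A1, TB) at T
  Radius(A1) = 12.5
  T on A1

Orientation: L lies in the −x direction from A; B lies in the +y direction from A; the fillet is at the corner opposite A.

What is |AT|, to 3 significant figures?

68.9

The virtual corner opposite A is at (-56.6, 52.9). A1 meets LW tangentially, so JW is at right angles to LW and tangency of A1 to TB means the radius JT is perpendicular to TB, with radius 12.5, so the center J sits 12.5 in from both sides at J = (-44.1, 40.4). That places the tangent points at W = (-56.6, 40.4) on LW and T = (-44.1, 52.9) on TB. Then |AT| = |T − A| = 68.9.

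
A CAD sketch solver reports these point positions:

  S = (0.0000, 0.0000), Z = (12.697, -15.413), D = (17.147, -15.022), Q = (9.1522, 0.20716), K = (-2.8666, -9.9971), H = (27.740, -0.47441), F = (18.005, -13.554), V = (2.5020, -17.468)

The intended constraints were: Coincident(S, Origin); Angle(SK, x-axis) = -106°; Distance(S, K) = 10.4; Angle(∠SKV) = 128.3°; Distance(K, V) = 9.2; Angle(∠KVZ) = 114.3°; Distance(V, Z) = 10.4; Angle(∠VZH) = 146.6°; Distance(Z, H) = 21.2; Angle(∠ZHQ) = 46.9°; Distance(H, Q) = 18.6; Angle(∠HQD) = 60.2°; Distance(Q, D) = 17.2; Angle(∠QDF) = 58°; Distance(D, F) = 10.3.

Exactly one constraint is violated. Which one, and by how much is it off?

Distance(D, F) = 10.3 — off by 8.60.

S = (0.00, 0.00) ✓; SK at -106.0° ✓; |SK| = 10.40 ✓; ∠SKV = 128.3° ✓; |KV| = 9.200 ✓; ∠KVZ = 114.3° ✓; |VZ| = 10.40 ✓; ∠VZH = 146.6° ✓; |ZH| = 21.20 ✓; ∠ZHQ = 46.90° ✓; |HQ| = 18.60 ✓; ∠HQD = 60.20° ✓; |QD| = 17.20 ✓; ∠QDF = 58.00° ✓; |DF| = 1.700 ✗.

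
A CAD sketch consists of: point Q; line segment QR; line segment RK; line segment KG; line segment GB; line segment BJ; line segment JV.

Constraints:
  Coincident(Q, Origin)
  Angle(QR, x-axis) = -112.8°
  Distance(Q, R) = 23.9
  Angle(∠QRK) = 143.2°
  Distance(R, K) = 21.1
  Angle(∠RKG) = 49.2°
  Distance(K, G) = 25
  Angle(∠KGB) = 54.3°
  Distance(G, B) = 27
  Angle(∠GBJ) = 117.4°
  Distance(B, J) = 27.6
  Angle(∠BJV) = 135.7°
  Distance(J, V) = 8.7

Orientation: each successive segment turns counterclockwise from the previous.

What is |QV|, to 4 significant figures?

61.31

Q is at the origin; QR runs at -112.8° with length 23.9, so R = (-9.262, -22.03). ∠QRK = 143.2° gives RK at -76.00° from the x-axis; with |RK| = 21.1, K = (-4.157, -42.51). ∠RKG = 49.2° gives KG at 54.80° from the x-axis; with |KG| = 25.0, G = (10.25, -22.08). ∠KGB = 54.3° gives GB at -179.5° from the x-axis; with |GB| = 27.0, B = (-16.75, -22.31). ∠GBJ = 117.4° gives BJ at -116.9° from the x-axis; with |BJ| = 27.6, J = (-29.23, -46.93). ∠BJV = 135.7° gives JV at -72.60° from the x-axis; with |JV| = 8.7, V = (-26.63, -55.23). Then |QV| = |V − Q| = 61.31.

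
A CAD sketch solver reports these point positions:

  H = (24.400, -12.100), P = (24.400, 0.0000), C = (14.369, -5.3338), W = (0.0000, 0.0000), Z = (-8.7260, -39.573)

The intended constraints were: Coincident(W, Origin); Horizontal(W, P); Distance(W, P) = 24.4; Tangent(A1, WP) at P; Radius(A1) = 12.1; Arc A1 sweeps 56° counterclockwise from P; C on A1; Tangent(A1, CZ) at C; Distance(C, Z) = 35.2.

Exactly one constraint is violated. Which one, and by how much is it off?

Distance(C, Z) = 35.2 — off by 6.10.

W = (0.00, 0.00) ✓; W.y = 0.00, P.y = 0.00 ✓; |WP| = 24.40 ✓; ∠(HP, PW) = 90.00° ✓; |HP| = 12.10 ✓; bearing(H→C) − bearing(H→P) = 56.00° ✓; |HC| = 12.10 ✓; ∠(HC, CZ) = 90.00° ✓; |CZ| = 41.30 ✗.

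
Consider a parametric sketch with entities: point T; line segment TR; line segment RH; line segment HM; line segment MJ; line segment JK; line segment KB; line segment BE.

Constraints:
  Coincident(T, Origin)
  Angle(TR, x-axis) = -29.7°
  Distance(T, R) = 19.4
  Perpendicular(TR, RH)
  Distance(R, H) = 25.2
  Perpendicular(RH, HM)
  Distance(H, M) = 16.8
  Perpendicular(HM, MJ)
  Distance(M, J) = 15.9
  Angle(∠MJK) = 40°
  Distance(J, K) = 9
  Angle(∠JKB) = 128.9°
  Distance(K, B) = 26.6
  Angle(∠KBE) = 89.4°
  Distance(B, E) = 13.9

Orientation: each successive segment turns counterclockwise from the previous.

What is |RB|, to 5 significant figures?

45.270

∠MJK = 40.0° gives JK at 20.300° from the x-axis; with |JK| = 9.0, K = (15.307, 9.9125). ∠JKB = 128.9° gives KB at 71.400° from the x-axis; with |KB| = 26.6, B = (23.792, 35.123). Then |RB| = |B − R| = 45.270.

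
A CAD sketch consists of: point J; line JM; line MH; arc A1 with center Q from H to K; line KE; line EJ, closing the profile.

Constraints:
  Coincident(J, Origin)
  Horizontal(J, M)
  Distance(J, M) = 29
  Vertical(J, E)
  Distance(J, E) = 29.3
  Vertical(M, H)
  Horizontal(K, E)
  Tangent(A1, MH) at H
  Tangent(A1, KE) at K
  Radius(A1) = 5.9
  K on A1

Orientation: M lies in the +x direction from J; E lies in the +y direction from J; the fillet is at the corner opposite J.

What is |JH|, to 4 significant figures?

37.26

J is at the origin; JM is horizontal with |JM| = 29.0 and M on the +x side, so M = (29.00, 0.000). J and E share the same x with |JE| = 29.3 and E on the +y side, so E = (0.000, 29.30). The virtual corner opposite J is at (29.00, 29.30). Tangency of A1 to MH means the radius QH is perpendicular to MH and tangency of A1 to KE means the radius QK is perpendicular to KE, with radius 5.9, so the center Q sits 5.9 in from both sides at Q = (23.10, 23.40). That places the tangent points at H = (29.00, 23.40) on MH and K = (23.10, 29.30) on KE. Then |JH| = |H − J| = 37.26.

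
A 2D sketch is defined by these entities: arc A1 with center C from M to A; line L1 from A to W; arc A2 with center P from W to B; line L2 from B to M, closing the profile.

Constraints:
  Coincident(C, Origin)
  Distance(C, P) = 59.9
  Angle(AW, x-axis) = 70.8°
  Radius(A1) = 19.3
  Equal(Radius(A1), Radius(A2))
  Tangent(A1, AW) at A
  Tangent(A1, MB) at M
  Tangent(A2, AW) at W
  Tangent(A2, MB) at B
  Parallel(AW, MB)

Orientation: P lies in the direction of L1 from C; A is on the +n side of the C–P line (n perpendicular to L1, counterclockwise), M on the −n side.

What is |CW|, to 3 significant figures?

62.9

The slot axis is L1's direction at 70.8°, so u = (cos 70.8°, sin 70.8°) = (0.329, 0.944) and n = (−sin 70.8°, cos 70.8°) = (-0.944, 0.329). C is at the origin and P lies 59.9 along u from C, so P = 59.9·u = (19.7, 56.6). Tangency of A1 to both parallel lines with radius 19.3 puts A and M at C ± 19.3·n: A = (-18.2, 6.35), M = (18.2, -6.35). Equal radii place W and B the same way about P: W = P + 19.3·n = (1.47, 62.9), B = P − 19.3·n = (37.9, 50.2). Then |CW| = |W − C| = 62.9.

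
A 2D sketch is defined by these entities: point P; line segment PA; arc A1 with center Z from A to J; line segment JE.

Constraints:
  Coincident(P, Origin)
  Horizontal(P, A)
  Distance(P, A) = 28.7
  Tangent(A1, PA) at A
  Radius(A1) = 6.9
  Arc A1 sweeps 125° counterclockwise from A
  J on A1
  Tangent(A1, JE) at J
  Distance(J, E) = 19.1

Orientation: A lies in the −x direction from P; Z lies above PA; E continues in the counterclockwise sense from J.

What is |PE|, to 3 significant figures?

43.1

P is at the origin; P and A share the same y with |PA| = 28.7 and A on the −x side, so A = (-28.7, 0.00). A1 meets PA tangentially, so ZA is at right angles to PA, so Z = A + (0, 6.9) = (-28.7, 6.90). On A1, A sits at bearing -90° from Z; a 125° counterclockwise sweep puts J at bearing 35°, so J = Z + 6.9·(cos 35°, sin 35°) = (-23.0, 10.9). The tangent condition forces ZJ to be normal to JE, so JE runs along (−sin 35°, cos 35°); with |JE| = 19.1, E = (-34.0, 26.5). Then |PE| = |E − P| = 43.1.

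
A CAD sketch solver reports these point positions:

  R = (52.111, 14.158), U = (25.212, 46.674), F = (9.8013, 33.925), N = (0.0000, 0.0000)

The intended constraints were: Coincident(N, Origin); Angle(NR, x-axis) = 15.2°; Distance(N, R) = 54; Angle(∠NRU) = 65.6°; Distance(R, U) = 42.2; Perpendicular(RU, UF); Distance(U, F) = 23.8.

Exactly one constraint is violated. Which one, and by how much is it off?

Distance(U, F) = 23.8 — off by 3.80.

N = (0.00, 0.00) ✓; NR at 15.20° ✓; |NR| = 54.00 ✓; ∠NRU = 65.60° ✓; |RU| = 42.20 ✓; ∠(RU, UF) = 90.00° ✓; |UF| = 20.00 ✗.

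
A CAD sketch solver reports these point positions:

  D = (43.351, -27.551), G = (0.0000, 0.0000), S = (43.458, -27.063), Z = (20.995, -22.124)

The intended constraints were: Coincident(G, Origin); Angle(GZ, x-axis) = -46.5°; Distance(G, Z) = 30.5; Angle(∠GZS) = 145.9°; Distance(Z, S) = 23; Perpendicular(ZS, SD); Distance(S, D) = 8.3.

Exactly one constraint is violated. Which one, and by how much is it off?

Distance(S, D) = 8.3 — off by 7.80.

G = (0.00, 0.00) ✓; GZ at -46.50° ✓; |GZ| = 30.50 ✓; ∠GZS = 145.9° ✓; |ZS| = 23.00 ✓; ∠(ZS, SD) = 89.97° ✓; |SD| = 0.4996 ✗.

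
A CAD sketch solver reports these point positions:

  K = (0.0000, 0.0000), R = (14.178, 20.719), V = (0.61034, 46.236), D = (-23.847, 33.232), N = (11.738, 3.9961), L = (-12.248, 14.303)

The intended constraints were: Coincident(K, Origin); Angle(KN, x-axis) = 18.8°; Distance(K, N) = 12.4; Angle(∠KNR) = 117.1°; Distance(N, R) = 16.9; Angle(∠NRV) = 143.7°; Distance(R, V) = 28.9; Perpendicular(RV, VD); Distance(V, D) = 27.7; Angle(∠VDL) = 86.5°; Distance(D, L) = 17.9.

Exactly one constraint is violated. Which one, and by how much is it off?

Distance(D, L) = 17.9 — off by 4.30.

K = (0.00, 0.00) ✓; KN at 18.80° ✓; |KN| = 12.40 ✓; ∠KNR = 117.1° ✓; |NR| = 16.90 ✓; ∠NRV = 143.7° ✓; |RV| = 28.90 ✓; ∠(RV, VD) = 90.00° ✓; |VD| = 27.70 ✓; ∠VDL = 86.50° ✓; |DL| = 22.20 ✗.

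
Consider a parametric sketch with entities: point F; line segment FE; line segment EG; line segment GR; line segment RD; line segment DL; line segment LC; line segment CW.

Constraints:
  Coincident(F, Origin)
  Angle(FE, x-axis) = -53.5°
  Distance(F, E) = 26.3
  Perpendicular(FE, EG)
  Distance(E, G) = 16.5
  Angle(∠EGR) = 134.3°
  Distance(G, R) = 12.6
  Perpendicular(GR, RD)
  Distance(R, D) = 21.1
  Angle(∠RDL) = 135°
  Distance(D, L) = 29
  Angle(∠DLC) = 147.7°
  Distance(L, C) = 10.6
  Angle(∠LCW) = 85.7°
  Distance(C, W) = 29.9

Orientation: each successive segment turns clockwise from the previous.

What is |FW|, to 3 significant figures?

33.8

F is at the origin; FE runs at -53.5° with length 26.3, so E = (15.6, -21.1). FE ⟂ EG, so EG runs at -144°; with |EG| = 16.5, G = (2.38, -31.0). ∠EGR = 134.3° gives GR at 171° from the x-axis; with |GR| = 12.6, R = (-10.1, -28.9). GR is perpendicular to RD, so RD runs at 80.8°; with |RD| = 21.1, D = (-6.68, -8.11). ∠RDL = 135.0° gives DL at 35.8° from the x-axis; with |DL| = 29.0, L = (16.8, 8.85). ∠DLC = 147.7° gives LC at 3.50° from the x-axis; with |LC| = 10.6, C = (27.4, 9.50). ∠LCW = 85.7° gives CW at -90.8° from the x-axis; with |CW| = 29.9, W = (27.0, -20.4). Then |FW| = |W − F| = 33.8.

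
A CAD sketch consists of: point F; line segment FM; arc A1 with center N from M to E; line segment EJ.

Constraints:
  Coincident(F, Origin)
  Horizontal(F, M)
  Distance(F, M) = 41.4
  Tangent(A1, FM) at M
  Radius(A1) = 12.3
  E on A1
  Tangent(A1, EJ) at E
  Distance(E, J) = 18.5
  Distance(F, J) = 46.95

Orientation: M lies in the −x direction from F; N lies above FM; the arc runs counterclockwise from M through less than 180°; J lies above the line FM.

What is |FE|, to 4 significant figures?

32.97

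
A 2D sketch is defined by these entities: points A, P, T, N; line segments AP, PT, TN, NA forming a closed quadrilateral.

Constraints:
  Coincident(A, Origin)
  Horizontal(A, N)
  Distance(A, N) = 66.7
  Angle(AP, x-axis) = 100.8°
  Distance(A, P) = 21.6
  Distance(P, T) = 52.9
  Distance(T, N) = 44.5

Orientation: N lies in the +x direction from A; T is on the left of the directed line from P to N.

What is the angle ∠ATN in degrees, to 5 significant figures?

77.522°

Checks: |PT| = 52.90 ✓; |TN| = 44.50 ✓.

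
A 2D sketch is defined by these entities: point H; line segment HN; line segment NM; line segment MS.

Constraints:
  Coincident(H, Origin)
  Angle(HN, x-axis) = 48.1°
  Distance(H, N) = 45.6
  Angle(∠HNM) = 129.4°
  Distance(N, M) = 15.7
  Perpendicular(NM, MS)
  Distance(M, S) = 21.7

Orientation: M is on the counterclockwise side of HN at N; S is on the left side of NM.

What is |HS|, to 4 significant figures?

46.65

H is at the origin; HN runs at 48.1° with length 45.6, so N = 45.6·(cos 48.1°, sin 48.1°) = (30.45, 33.94). ∠HNM = 129.4°, so NM runs at 48.1° + (180° − 129.4°) = 98.70° from the x-axis; with |NM| = 15.7, M = N + 15.7·(cos 98.70°, sin 98.70°) = (28.08, 49.46). NM is perpendicular to MS; with |MS| = 21.7 on the left of NM, S = M + 21.7·(-0.9885, -0.1513) = (6.628, 46.18). Then |HS| = |S − H| = 46.65.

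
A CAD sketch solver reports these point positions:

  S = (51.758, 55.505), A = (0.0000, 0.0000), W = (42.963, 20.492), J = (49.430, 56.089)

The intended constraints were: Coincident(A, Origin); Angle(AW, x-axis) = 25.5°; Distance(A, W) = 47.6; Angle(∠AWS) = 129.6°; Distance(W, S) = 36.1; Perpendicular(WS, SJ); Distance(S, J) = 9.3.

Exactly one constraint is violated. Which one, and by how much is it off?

Distance(S, J) = 9.3 — off by 6.90.

A = (0.00, 0.00) ✓; AW at 25.50° ✓; |AW| = 47.60 ✓; ∠AWS = 129.6° ✓; |WS| = 36.10 ✓; ∠(WS, SJ) = 90.02° ✓; |SJ| = 2.400 ✗.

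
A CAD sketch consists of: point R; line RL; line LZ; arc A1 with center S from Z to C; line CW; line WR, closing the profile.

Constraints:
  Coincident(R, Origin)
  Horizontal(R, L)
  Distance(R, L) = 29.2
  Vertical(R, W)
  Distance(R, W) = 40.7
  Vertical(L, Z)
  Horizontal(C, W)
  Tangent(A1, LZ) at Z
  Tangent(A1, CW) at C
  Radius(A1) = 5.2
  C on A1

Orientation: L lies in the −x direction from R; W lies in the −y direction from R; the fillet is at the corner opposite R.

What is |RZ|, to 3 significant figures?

46.0

The virtual corner opposite R is at (-29.2, -40.7). A1 meets LZ tangentially, so SZ is at right angles to LZ and A1 meets CW tangentially, so SC is at right angles to CW, with radius 5.2, so the center S sits 5.2 in from both sides at S = (-24.0, -35.5). That places the tangent points at Z = (-29.2, -35.5) on LZ and C = (-24.0, -40.7) on CW. Then |RZ| = |Z − R| = 46.0.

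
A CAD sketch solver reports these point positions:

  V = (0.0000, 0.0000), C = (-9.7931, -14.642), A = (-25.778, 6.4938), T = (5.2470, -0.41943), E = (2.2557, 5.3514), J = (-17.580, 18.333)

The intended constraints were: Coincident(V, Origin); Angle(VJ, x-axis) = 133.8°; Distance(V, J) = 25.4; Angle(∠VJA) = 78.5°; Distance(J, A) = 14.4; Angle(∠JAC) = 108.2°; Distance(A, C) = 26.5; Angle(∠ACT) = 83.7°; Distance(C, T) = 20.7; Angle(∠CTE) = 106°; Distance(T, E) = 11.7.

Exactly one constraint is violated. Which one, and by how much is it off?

Distance(T, E) = 11.7 — off by 5.20.

V = (0.00, 0.00) ✓; VJ at 133.8° ✓; |VJ| = 25.40 ✓; ∠VJA = 78.50° ✓; |JA| = 14.40 ✓; ∠JAC = 108.2° ✓; |AC| = 26.50 ✓; ∠ACT = 83.70° ✓; |CT| = 20.70 ✓; ∠CTE = 106.0° ✓; |TE| = 6.500 ✗.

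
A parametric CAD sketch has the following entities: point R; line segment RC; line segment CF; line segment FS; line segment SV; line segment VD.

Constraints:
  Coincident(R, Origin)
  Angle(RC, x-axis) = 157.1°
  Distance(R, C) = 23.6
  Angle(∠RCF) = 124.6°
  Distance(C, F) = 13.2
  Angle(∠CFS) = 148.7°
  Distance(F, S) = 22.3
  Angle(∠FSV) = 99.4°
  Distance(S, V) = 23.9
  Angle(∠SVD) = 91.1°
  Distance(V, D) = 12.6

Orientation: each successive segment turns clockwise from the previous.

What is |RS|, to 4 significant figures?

46.32

R is at the origin; RC runs at 157.1° with length 23.6, so C = (-21.74, 9.183). ∠RCF = 124.6° gives CF at 101.7° from the x-axis; with |CF| = 13.2, F = (-24.42, 22.11). ∠CFS = 148.7° gives FS at 70.40° from the x-axis; with |FS| = 22.3, S = (-16.94, 43.12). Then |RS| = |S − R| = 46.32.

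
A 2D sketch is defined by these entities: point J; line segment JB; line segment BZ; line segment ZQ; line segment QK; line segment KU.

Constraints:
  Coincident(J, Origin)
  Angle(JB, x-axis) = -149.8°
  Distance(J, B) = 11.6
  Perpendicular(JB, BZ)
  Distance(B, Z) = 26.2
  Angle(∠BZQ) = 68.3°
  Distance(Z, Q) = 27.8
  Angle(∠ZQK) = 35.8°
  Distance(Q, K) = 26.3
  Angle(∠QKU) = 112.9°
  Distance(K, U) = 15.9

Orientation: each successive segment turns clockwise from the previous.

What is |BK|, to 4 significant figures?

9.519

∠BZQ = 68.3° gives ZQ at 8.500° from the x-axis; with |ZQ| = 27.8, Q = (4.290, 20.92). ∠ZQK = 35.8° gives QK at -135.7° from the x-axis; with |QK| = 26.3, K = (-14.53, 2.550). Then |BK| = |K − B| = 9.519.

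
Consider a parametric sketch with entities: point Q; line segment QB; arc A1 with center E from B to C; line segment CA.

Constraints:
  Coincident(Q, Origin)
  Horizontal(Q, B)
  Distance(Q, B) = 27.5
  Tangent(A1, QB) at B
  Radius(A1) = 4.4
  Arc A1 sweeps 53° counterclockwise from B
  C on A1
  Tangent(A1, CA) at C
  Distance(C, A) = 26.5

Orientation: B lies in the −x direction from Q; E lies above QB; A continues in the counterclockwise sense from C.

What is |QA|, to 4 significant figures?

24.28

Q is at the origin; QB is horizontal with |QB| = 27.5 and B on the −x side, so B = (-27.50, 0.000). Tangency of A1 to QB means the radius EB is perpendicular to QB, so E = B + (0, 4.4) = (-27.50, 4.400). On A1, B sits at bearing -90° from E; a 53° counterclockwise sweep puts C at bearing -37°, so C = E + 4.4·(cos -37°, sin -37°) = (-23.99, 1.752). The tangent condition forces EC to be normal to CA, so CA runs along (−sin -37°, cos -37°); with |CA| = 26.5, A = (-8.038, 22.92). Then |QA| = |A − Q| = 24.28.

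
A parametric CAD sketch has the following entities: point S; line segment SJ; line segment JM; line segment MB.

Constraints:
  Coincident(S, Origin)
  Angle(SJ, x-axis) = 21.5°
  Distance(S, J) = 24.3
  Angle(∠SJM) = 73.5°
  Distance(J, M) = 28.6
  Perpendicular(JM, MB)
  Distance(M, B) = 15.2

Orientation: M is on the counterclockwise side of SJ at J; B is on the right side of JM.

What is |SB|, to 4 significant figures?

44.19

S is at the origin; SJ runs at 21.5° with length 24.3, so J = 24.3·(cos 21.5°, sin 21.5°) = (22.61, 8.906). ∠SJM = 73.5°, so JM runs at 21.5° + (180° − 73.5°) = 128.0° from the x-axis; with |JM| = 28.6, M = J + 28.6·(cos 128.0°, sin 128.0°) = (5.001, 31.44). JM is perpendicular to MB; with |MB| = 15.2 on the right of JM, B = M + 15.2·(0.7880, 0.6157) = (16.98, 40.80). Then |SB| = |B − S| = 44.19.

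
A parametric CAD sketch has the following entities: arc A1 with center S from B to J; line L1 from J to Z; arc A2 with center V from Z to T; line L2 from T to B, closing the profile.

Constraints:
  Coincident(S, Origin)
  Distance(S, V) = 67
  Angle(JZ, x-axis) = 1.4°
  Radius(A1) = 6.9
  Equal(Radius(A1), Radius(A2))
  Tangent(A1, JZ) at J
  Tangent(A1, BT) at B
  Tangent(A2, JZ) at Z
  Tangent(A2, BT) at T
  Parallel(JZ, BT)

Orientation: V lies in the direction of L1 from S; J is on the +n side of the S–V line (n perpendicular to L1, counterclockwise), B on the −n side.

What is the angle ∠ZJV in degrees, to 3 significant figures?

5.88°

The slot axis is L1's direction at 1.4°, so u = (cos 1.4°, sin 1.4°) = (1.00, 0.0244) and n = (−sin 1.4°, cos 1.4°) = (-0.0244, 1.00). S is at the origin and V lies 67.0 along u from S, so V = 67.0·u = (67.0, 1.64). Tangency of A1 to both parallel lines with radius 6.9 puts J and B at S ± 6.9·n: J = (-0.169, 6.90), B = (0.169, -6.90). Equal radii place Z and T the same way about V: Z = V + 6.9·n = (66.8, 8.53), T = V − 6.9·n = (67.1, -5.26). Then cos ∠ZJV = JZ·JV / (|JZ||JV|), giving 5.88°.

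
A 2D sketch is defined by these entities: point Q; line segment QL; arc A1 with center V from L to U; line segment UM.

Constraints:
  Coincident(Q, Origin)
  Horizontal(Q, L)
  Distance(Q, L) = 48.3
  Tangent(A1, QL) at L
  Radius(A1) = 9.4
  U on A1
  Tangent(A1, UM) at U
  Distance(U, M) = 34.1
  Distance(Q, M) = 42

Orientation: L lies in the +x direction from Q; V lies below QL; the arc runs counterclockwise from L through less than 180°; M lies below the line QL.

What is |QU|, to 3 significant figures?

40.4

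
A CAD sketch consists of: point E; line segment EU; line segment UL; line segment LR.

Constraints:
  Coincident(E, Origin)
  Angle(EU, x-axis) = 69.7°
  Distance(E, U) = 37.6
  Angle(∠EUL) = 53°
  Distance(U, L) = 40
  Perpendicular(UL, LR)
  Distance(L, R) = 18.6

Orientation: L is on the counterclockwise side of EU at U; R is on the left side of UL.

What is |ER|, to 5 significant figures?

20.794

∠EUL = 53.0°, so UL runs at 69.7° + (180° − 53.0°) = 196.70° from the x-axis; with |UL| = 40.0, L = U + 40.0·(cos 196.70°, sin 196.70°) = (-25.268, 23.770). UL is perpendicular to LR; with |LR| = 18.6 on the left of UL, R = L + 18.6·(0.28736, -0.95782) = (-19.923, 5.9547). Then |ER| = |R − E| = 20.794.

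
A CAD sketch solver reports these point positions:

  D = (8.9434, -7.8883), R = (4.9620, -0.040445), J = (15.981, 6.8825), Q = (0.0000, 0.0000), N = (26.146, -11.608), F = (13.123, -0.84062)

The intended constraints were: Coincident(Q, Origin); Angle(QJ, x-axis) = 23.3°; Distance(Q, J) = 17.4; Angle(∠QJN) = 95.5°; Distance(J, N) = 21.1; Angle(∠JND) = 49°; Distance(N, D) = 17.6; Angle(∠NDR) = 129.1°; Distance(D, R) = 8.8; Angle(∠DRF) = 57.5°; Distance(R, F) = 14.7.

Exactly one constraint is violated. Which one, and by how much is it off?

Distance(R, F) = 14.7 — off by 6.50.

Q = (0.00, 0.00) ✓; QJ at 23.30° ✓; |QJ| = 17.40 ✓; ∠QJN = 95.50° ✓; |JN| = 21.10 ✓; ∠JND = 49.00° ✓; |ND| = 17.60 ✓; ∠NDR = 129.1° ✓; |DR| = 8.800 ✓; ∠DRF = 57.50° ✓; |RF| = 8.200 ✗.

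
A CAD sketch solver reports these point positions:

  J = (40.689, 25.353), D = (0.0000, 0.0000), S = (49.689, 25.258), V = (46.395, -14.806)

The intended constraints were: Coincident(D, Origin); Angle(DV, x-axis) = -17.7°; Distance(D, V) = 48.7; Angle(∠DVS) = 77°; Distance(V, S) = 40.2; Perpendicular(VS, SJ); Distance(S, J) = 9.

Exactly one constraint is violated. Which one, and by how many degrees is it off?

Perpendicular(VS, SJ) — off by 4.10°.

D = (0.00, 0.00) ✓; DV at -17.70° ✓; |DV| = 48.70 ✓; ∠DVS = 77.00° ✓; |VS| = 40.20 ✓; ∠(VS, SJ) = 94.10° ✗; |SJ| = 9.001 ✓.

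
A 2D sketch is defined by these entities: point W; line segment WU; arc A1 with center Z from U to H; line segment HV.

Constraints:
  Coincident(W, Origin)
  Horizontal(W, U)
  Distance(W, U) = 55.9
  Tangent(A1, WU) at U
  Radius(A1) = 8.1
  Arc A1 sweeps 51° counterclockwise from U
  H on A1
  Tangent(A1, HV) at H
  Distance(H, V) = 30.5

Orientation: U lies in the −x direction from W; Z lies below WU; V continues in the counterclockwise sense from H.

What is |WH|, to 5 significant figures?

62.267

W is at the origin; W and U share the same y with |WU| = 55.9 and U on the −x side, so U = (-55.900, 0.0000). Since A1 is tangent to WU there, ZU ⟂ WU, so Z = U + (0, -8.1) = (-55.900, -8.1000). On A1, U sits at bearing 90° from Z; a 51° counterclockwise sweep puts H at bearing 141°, so H = Z + 8.1·(cos 141°, sin 141°) = (-62.195, -3.0025). Then |WH| = |H − W| = 62.267.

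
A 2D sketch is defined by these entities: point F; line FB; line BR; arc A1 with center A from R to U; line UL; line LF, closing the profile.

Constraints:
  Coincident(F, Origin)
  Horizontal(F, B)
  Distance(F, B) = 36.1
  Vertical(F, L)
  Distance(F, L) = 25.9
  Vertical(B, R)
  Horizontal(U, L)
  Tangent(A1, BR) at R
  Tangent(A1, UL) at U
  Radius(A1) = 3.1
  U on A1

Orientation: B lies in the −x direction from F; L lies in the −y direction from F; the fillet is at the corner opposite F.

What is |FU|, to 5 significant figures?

41.950

F is at the origin; F and B share the same y with |FB| = 36.1 and B on the −x side, so B = (-36.100, 0.0000). FL is vertical with |FL| = 25.9 and L on the −y side, so L = (0.0000, -25.900). The virtual corner opposite F is at (-36.100, -25.900). Tangency of A1 to BR means the radius AR is perpendicular to BR and A1 meets UL tangentially, so AU is at right angles to UL, with radius 3.1, so the center A sits 3.1 in from both sides at A = (-33.000, -22.800). That places the tangent points at R = (-36.100, -22.800) on BR and U = (-33.000, -25.900) on UL. Then |FU| = |U − F| = 41.950.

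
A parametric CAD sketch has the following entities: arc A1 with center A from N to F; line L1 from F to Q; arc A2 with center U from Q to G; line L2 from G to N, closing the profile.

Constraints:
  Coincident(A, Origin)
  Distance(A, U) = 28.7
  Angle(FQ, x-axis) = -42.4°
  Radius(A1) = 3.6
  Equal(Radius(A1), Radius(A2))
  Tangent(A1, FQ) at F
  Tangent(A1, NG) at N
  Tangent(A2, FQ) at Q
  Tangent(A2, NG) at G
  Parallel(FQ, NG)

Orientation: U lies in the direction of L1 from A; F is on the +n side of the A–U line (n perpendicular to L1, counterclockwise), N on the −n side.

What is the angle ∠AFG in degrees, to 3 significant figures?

75.9°

The slot axis is L1's direction at -42.4°, so u = (cos -42.4°, sin -42.4°) = (0.738, -0.674) and n = (−sin -42.4°, cos -42.4°) = (0.674, 0.738). A is at the origin and U lies 28.7 along u from A, so U = 28.7·u = (21.2, -19.4). Tangency of A1 to both parallel lines with radius 3.6 puts F and N at A ± 3.6·n: F = (2.43, 2.66), N = (-2.43, -2.66). Equal radii place Q and G the same way about U: Q = U + 3.6·n = (23.6, -16.7), G = U − 3.6·n = (18.8, -22.0). Then cos ∠AFG = FA·FG / (|FA||FG|), giving 75.9°.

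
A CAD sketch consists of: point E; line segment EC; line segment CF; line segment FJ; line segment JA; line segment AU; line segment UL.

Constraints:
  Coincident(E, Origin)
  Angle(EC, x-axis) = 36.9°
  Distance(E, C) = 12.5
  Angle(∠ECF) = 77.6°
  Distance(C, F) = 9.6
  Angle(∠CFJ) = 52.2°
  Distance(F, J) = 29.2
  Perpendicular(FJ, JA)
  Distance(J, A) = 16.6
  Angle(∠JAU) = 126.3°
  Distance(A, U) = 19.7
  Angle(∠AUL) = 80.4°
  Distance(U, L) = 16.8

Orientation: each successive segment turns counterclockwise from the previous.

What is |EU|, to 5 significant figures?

30.286

The perpendicularity gives JA at right angles to FJ, so JA runs at -2.9000°; with |JA| = 16.6, A = (17.819, -16.237). ∠JAU = 126.3° gives AU at 50.800° from the x-axis; with |AU| = 19.7, U = (30.270, -0.97064). Then |EU| = |U − E| = 30.286.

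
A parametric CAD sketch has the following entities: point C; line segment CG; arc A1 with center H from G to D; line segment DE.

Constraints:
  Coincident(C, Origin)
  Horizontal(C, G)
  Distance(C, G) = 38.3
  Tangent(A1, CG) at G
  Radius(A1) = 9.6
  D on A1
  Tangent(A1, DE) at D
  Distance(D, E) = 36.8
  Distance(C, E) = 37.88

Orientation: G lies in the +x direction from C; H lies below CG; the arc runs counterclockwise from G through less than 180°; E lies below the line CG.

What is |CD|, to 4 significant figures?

30.43

C is at the origin; CG is horizontal with |CG| = 38.3 and G on the +x side, so G = (38.30, 0.000). The tangent condition forces HG to be normal to CG, so H = G + (0, -9.6) = (38.30, -9.600). Since HD ⟂ DE (tangency), |HE| = √(9.6² + 36.8²) = 38.03 regardless of where D sits on A1. So E lies on both circle(C, 37.88) and circle(H, 38.03); the below-CG intersection is E = (11.13, -36.21). D is the foot of the tangent from E: D = (30.07, -4.659).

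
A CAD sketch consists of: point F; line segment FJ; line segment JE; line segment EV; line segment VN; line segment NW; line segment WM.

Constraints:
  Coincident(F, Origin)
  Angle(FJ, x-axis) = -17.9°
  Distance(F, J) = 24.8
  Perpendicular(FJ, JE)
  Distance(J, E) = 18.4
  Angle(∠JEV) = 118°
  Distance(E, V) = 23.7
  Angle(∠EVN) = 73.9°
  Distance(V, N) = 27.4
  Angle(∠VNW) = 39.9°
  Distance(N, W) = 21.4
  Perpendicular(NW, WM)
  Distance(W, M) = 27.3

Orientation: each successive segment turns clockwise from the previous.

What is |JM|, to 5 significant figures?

45.921

F is at the origin; FJ runs at -17.9° with length 24.8, so J = (23.600, -7.6224). The perpendicularity gives JE at right angles to FJ, so JE runs at -107.90°; with |JE| = 18.4, E = (17.944, -25.132). ∠JEV = 118.0° gives EV at -169.90° from the x-axis; with |EV| = 23.7, V = (-5.3885, -29.288). ∠EVN = 73.9° gives VN at 84.000° from the x-axis; with |VN| = 27.4, N = (-2.5245, -2.0381). ∠VNW = 39.9° gives NW at -56.100° from the x-axis; with |NW| = 21.4, W = (9.4113, -19.800). The perpendicularity gives WM at right angles to NW, so WM runs at -146.10°; with |WM| = 27.3, M = (-13.248, -35.027). Then |JM| = |M − J| = 45.921.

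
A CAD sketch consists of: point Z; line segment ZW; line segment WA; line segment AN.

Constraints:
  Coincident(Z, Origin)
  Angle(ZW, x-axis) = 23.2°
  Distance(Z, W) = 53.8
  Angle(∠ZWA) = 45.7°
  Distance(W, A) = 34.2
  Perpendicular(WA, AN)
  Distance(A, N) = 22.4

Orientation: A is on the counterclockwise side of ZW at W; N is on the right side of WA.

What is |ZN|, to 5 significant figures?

60.998

Z is at the origin; ZW runs at 23.2° with length 53.8, so W = 53.8·(cos 23.2°, sin 23.2°) = (49.449, 21.194). ∠ZWA = 45.7°, so WA runs at 23.2° + (180° − 45.7°) = 157.50° from the x-axis; with |WA| = 34.2, A = W + 34.2·(cos 157.50°, sin 157.50°) = (17.853, 34.282). The perpendicularity gives AN at right angles to WA; with |AN| = 22.4 on the right of WA, N = A + 22.4·(0.38268, 0.92388) = (26.425, 54.977). Then |ZN| = |N − Z| = 60.998.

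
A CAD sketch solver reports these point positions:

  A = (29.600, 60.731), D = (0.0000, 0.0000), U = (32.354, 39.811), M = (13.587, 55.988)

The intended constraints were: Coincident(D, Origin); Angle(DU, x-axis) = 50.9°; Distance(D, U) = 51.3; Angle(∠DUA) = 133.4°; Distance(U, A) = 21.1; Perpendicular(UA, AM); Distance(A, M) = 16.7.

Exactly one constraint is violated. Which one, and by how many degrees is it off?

Perpendicular(UA, AM) — off by 9.00°.

D = (0.00, 0.00) ✓; DU at 50.90° ✓; |DU| = 51.30 ✓; ∠DUA = 133.4° ✓; |UA| = 21.10 ✓; ∠(UA, AM) = 99.00° ✗; |AM| = 16.70 ✓.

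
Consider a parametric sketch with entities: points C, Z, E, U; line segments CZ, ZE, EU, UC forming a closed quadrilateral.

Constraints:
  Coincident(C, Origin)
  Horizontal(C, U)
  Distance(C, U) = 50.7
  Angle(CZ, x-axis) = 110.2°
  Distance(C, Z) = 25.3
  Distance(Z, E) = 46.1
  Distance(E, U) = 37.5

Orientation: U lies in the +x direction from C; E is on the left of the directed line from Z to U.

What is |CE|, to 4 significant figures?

49.95

Checks: |ZE| = 46.10 ✓; |EU| = 37.50 ✓.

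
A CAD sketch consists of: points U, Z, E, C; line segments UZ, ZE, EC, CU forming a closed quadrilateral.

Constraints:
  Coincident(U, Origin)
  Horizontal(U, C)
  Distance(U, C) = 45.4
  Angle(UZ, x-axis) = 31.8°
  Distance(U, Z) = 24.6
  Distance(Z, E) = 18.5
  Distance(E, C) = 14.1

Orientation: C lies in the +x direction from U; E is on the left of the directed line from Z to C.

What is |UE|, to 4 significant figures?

41.42

Checks: |ZE| = 18.50 ✓; |EC| = 14.10 ✓.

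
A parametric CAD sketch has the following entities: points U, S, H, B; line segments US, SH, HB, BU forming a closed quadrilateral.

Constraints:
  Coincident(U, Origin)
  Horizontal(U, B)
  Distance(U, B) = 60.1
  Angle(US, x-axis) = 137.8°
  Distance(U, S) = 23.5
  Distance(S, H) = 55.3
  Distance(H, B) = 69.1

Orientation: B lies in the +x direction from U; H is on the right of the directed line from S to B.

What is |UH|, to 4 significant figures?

36.28

Checks: U.y = 0.00, B.y = 0.00 ✓; |SH| = 55.30 ✓; |HB| = 69.10 ✓.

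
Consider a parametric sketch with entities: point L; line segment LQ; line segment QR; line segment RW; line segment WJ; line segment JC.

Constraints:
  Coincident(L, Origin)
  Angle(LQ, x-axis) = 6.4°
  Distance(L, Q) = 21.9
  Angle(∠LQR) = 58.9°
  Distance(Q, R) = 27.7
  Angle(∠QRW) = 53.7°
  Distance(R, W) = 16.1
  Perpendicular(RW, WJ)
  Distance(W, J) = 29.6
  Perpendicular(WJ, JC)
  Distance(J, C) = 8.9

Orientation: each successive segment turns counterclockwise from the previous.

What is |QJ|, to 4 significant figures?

7.282

L is at the origin; LQ runs at 6.4° with length 21.9, so Q = (21.76, 2.441). ∠LQR = 58.9° gives QR at 127.5° from the x-axis; with |QR| = 27.7, R = (4.901, 24.42). ∠QRW = 53.7° gives RW at -106.2° from the x-axis; with |RW| = 16.1, W = (0.4091, 8.956). RW is perpendicular to WJ, so WJ runs at -16.20°; with |WJ| = 29.6, J = (28.83, 0.6982). Then |QJ| = |J − Q| = 7.282.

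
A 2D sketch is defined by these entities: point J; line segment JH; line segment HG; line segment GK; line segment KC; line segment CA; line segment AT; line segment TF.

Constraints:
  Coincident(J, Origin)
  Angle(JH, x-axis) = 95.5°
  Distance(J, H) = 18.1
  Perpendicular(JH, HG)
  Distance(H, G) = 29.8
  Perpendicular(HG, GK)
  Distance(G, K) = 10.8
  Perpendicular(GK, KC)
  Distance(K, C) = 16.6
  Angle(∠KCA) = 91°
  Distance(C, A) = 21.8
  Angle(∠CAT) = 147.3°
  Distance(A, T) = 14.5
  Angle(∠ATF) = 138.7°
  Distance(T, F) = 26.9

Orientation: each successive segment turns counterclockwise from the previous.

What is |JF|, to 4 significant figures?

67.54

∠CAT = 147.3° gives AT at 127.2° from the x-axis; with |AT| = 14.5, T = (-24.32, 39.28). ∠ATF = 138.7° gives TF at 168.5° from the x-axis; with |TF| = 26.9, F = (-50.68, 44.65). Then |JF| = |F − J| = 67.54.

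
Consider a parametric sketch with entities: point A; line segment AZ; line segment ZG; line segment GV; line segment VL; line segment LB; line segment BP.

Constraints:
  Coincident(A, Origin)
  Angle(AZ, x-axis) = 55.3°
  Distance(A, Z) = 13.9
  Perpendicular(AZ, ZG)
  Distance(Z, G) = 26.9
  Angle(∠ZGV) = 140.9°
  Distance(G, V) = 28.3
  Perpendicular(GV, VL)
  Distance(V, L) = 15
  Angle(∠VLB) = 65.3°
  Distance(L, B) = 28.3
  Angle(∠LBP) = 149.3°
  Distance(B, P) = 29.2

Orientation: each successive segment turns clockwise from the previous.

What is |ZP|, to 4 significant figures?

38.45

∠VLB = 65.3° gives LB at 81.50° from the x-axis; with |LB| = 28.3, B = (27.70, -7.258). ∠LBP = 149.3° gives BP at 50.80° from the x-axis; with |BP| = 29.2, P = (46.16, 15.37). Then |ZP| = |P − Z| = 38.45.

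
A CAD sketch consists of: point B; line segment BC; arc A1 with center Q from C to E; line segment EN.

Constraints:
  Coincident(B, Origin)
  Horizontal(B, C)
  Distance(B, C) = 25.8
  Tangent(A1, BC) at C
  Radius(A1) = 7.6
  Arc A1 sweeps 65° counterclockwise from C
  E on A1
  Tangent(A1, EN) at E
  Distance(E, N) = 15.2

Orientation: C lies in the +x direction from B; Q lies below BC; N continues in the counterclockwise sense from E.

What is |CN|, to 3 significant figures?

22.5

B is at the origin; B and C share the same y with |BC| = 25.8 and C on the +x side, so C = (25.8, 0.00). Since A1 is tangent to BC there, QC ⟂ BC, so Q = C + (0, -7.6) = (25.8, -7.60). On A1, C sits at bearing 90° from Q; a 65° counterclockwise sweep puts E at bearing 155°, so E = Q + 7.6·(cos 155°, sin 155°) = (18.9, -4.39). The tangent condition forces QE to be normal to EN, so EN runs along (−sin 155°, cos 155°); with |EN| = 15.2, N = (12.5, -18.2). Then |CN| = |N − C| = 22.5.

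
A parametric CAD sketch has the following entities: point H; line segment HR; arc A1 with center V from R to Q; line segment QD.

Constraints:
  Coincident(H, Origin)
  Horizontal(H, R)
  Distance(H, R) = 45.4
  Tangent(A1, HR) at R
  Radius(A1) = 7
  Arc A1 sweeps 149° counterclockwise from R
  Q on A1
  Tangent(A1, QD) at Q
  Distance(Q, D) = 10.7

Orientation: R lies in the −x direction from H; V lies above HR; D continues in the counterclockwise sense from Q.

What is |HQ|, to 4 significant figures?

43.77

H is at the origin; H and R share the same y with |HR| = 45.4 and R on the −x side, so R = (-45.40, 0.000). The tangent condition forces VR to be normal to HR, so V = R + (0, 7) = (-45.40, 7.000). On A1, R sits at bearing -90° from V; a 149° counterclockwise sweep puts Q at bearing 59°, so Q = V + 7.0·(cos 59°, sin 59°) = (-41.79, 13.00). Then |HQ| = |Q − H| = 43.77.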